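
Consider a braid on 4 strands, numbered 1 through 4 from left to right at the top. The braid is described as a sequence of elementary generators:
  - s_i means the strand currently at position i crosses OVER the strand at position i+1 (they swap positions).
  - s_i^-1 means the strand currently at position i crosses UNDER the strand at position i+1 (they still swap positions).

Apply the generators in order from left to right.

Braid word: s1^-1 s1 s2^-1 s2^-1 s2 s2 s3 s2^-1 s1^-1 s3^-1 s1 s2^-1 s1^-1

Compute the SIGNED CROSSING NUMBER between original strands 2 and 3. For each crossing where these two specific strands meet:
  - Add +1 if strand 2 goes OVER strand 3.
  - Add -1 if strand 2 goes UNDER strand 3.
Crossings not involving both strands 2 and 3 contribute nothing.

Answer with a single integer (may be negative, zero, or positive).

Answer: -1

Derivation:
Gen 1: crossing 1x2. Both 2&3? no. Sum: 0
Gen 2: crossing 2x1. Both 2&3? no. Sum: 0
Gen 3: 2 under 3. Both 2&3? yes. Contrib: -1. Sum: -1
Gen 4: 3 under 2. Both 2&3? yes. Contrib: +1. Sum: 0
Gen 5: 2 over 3. Both 2&3? yes. Contrib: +1. Sum: 1
Gen 6: 3 over 2. Both 2&3? yes. Contrib: -1. Sum: 0
Gen 7: crossing 3x4. Both 2&3? no. Sum: 0
Gen 8: crossing 2x4. Both 2&3? no. Sum: 0
Gen 9: crossing 1x4. Both 2&3? no. Sum: 0
Gen 10: 2 under 3. Both 2&3? yes. Contrib: -1. Sum: -1
Gen 11: crossing 4x1. Both 2&3? no. Sum: -1
Gen 12: crossing 4x3. Both 2&3? no. Sum: -1
Gen 13: crossing 1x3. Both 2&3? no. Sum: -1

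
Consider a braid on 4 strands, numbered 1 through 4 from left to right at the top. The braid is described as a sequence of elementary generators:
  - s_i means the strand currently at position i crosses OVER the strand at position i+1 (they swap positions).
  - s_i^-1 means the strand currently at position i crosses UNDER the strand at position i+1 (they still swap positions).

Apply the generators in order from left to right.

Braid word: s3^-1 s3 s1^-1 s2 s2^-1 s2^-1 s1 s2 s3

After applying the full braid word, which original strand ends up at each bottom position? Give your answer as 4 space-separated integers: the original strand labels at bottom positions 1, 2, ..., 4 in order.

Answer: 3 1 4 2

Derivation:
Gen 1 (s3^-1): strand 3 crosses under strand 4. Perm now: [1 2 4 3]
Gen 2 (s3): strand 4 crosses over strand 3. Perm now: [1 2 3 4]
Gen 3 (s1^-1): strand 1 crosses under strand 2. Perm now: [2 1 3 4]
Gen 4 (s2): strand 1 crosses over strand 3. Perm now: [2 3 1 4]
Gen 5 (s2^-1): strand 3 crosses under strand 1. Perm now: [2 1 3 4]
Gen 6 (s2^-1): strand 1 crosses under strand 3. Perm now: [2 3 1 4]
Gen 7 (s1): strand 2 crosses over strand 3. Perm now: [3 2 1 4]
Gen 8 (s2): strand 2 crosses over strand 1. Perm now: [3 1 2 4]
Gen 9 (s3): strand 2 crosses over strand 4. Perm now: [3 1 4 2]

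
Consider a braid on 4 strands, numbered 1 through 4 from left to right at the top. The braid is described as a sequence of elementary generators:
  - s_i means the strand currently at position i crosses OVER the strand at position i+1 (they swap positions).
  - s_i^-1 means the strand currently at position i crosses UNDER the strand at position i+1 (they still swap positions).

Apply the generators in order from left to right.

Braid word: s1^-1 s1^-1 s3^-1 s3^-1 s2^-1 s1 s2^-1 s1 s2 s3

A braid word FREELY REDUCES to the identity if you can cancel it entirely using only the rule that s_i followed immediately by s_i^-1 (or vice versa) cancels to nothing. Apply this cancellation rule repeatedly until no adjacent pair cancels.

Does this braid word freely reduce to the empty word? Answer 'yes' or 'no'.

Gen 1 (s1^-1): push. Stack: [s1^-1]
Gen 2 (s1^-1): push. Stack: [s1^-1 s1^-1]
Gen 3 (s3^-1): push. Stack: [s1^-1 s1^-1 s3^-1]
Gen 4 (s3^-1): push. Stack: [s1^-1 s1^-1 s3^-1 s3^-1]
Gen 5 (s2^-1): push. Stack: [s1^-1 s1^-1 s3^-1 s3^-1 s2^-1]
Gen 6 (s1): push. Stack: [s1^-1 s1^-1 s3^-1 s3^-1 s2^-1 s1]
Gen 7 (s2^-1): push. Stack: [s1^-1 s1^-1 s3^-1 s3^-1 s2^-1 s1 s2^-1]
Gen 8 (s1): push. Stack: [s1^-1 s1^-1 s3^-1 s3^-1 s2^-1 s1 s2^-1 s1]
Gen 9 (s2): push. Stack: [s1^-1 s1^-1 s3^-1 s3^-1 s2^-1 s1 s2^-1 s1 s2]
Gen 10 (s3): push. Stack: [s1^-1 s1^-1 s3^-1 s3^-1 s2^-1 s1 s2^-1 s1 s2 s3]
Reduced word: s1^-1 s1^-1 s3^-1 s3^-1 s2^-1 s1 s2^-1 s1 s2 s3

Answer: no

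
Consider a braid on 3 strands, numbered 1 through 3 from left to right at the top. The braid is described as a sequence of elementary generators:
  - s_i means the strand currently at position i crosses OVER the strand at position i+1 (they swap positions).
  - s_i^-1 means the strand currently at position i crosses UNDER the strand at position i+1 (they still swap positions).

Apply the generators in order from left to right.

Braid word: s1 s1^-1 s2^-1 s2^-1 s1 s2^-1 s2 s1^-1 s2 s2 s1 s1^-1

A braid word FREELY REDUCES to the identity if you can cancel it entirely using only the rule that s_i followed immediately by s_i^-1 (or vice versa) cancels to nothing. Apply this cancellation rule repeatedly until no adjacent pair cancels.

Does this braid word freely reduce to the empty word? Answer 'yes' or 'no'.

Answer: yes

Derivation:
Gen 1 (s1): push. Stack: [s1]
Gen 2 (s1^-1): cancels prior s1. Stack: []
Gen 3 (s2^-1): push. Stack: [s2^-1]
Gen 4 (s2^-1): push. Stack: [s2^-1 s2^-1]
Gen 5 (s1): push. Stack: [s2^-1 s2^-1 s1]
Gen 6 (s2^-1): push. Stack: [s2^-1 s2^-1 s1 s2^-1]
Gen 7 (s2): cancels prior s2^-1. Stack: [s2^-1 s2^-1 s1]
Gen 8 (s1^-1): cancels prior s1. Stack: [s2^-1 s2^-1]
Gen 9 (s2): cancels prior s2^-1. Stack: [s2^-1]
Gen 10 (s2): cancels prior s2^-1. Stack: []
Gen 11 (s1): push. Stack: [s1]
Gen 12 (s1^-1): cancels prior s1. Stack: []
Reduced word: (empty)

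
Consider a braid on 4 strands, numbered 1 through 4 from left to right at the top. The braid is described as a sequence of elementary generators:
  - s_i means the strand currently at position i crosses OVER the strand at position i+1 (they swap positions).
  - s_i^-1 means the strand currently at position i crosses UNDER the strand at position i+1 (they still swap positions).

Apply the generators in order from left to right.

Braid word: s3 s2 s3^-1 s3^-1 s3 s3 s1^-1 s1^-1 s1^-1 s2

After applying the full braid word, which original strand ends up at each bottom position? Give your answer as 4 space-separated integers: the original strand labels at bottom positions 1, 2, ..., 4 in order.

Gen 1 (s3): strand 3 crosses over strand 4. Perm now: [1 2 4 3]
Gen 2 (s2): strand 2 crosses over strand 4. Perm now: [1 4 2 3]
Gen 3 (s3^-1): strand 2 crosses under strand 3. Perm now: [1 4 3 2]
Gen 4 (s3^-1): strand 3 crosses under strand 2. Perm now: [1 4 2 3]
Gen 5 (s3): strand 2 crosses over strand 3. Perm now: [1 4 3 2]
Gen 6 (s3): strand 3 crosses over strand 2. Perm now: [1 4 2 3]
Gen 7 (s1^-1): strand 1 crosses under strand 4. Perm now: [4 1 2 3]
Gen 8 (s1^-1): strand 4 crosses under strand 1. Perm now: [1 4 2 3]
Gen 9 (s1^-1): strand 1 crosses under strand 4. Perm now: [4 1 2 3]
Gen 10 (s2): strand 1 crosses over strand 2. Perm now: [4 2 1 3]

Answer: 4 2 1 3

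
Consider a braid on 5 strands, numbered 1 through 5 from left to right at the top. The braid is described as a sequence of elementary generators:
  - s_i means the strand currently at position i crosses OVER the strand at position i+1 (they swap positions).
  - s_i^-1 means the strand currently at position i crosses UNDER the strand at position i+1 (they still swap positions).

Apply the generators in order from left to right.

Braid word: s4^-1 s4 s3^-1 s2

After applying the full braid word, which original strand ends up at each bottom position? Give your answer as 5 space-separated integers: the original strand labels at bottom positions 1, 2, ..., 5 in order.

Answer: 1 4 2 3 5

Derivation:
Gen 1 (s4^-1): strand 4 crosses under strand 5. Perm now: [1 2 3 5 4]
Gen 2 (s4): strand 5 crosses over strand 4. Perm now: [1 2 3 4 5]
Gen 3 (s3^-1): strand 3 crosses under strand 4. Perm now: [1 2 4 3 5]
Gen 4 (s2): strand 2 crosses over strand 4. Perm now: [1 4 2 3 5]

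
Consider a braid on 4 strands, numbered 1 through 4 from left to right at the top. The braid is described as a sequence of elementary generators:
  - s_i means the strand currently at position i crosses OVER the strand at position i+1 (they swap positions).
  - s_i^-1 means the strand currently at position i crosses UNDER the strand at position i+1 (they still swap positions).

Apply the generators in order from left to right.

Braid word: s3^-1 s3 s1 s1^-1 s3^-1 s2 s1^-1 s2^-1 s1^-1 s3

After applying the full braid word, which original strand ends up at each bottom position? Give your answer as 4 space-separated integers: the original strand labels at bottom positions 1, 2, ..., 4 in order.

Answer: 2 4 3 1

Derivation:
Gen 1 (s3^-1): strand 3 crosses under strand 4. Perm now: [1 2 4 3]
Gen 2 (s3): strand 4 crosses over strand 3. Perm now: [1 2 3 4]
Gen 3 (s1): strand 1 crosses over strand 2. Perm now: [2 1 3 4]
Gen 4 (s1^-1): strand 2 crosses under strand 1. Perm now: [1 2 3 4]
Gen 5 (s3^-1): strand 3 crosses under strand 4. Perm now: [1 2 4 3]
Gen 6 (s2): strand 2 crosses over strand 4. Perm now: [1 4 2 3]
Gen 7 (s1^-1): strand 1 crosses under strand 4. Perm now: [4 1 2 3]
Gen 8 (s2^-1): strand 1 crosses under strand 2. Perm now: [4 2 1 3]
Gen 9 (s1^-1): strand 4 crosses under strand 2. Perm now: [2 4 1 3]
Gen 10 (s3): strand 1 crosses over strand 3. Perm now: [2 4 3 1]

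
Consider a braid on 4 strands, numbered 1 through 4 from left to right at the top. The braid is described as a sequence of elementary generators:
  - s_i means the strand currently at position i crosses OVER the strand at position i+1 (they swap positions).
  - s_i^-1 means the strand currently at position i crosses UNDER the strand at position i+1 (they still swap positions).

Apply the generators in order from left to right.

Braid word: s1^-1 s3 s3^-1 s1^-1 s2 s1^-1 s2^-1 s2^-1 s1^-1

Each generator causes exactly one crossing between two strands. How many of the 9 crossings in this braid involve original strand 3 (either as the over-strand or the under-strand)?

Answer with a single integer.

Answer: 5

Derivation:
Gen 1: crossing 1x2. Involves strand 3? no. Count so far: 0
Gen 2: crossing 3x4. Involves strand 3? yes. Count so far: 1
Gen 3: crossing 4x3. Involves strand 3? yes. Count so far: 2
Gen 4: crossing 2x1. Involves strand 3? no. Count so far: 2
Gen 5: crossing 2x3. Involves strand 3? yes. Count so far: 3
Gen 6: crossing 1x3. Involves strand 3? yes. Count so far: 4
Gen 7: crossing 1x2. Involves strand 3? no. Count so far: 4
Gen 8: crossing 2x1. Involves strand 3? no. Count so far: 4
Gen 9: crossing 3x1. Involves strand 3? yes. Count so far: 5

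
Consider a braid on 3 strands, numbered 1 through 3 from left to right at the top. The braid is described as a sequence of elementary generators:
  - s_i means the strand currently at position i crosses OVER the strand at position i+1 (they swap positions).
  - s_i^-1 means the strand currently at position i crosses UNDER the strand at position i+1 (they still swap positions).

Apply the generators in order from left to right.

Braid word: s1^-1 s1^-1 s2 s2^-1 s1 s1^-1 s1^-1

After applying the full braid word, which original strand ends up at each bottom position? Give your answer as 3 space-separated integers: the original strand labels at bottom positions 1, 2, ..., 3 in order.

Answer: 2 1 3

Derivation:
Gen 1 (s1^-1): strand 1 crosses under strand 2. Perm now: [2 1 3]
Gen 2 (s1^-1): strand 2 crosses under strand 1. Perm now: [1 2 3]
Gen 3 (s2): strand 2 crosses over strand 3. Perm now: [1 3 2]
Gen 4 (s2^-1): strand 3 crosses under strand 2. Perm now: [1 2 3]
Gen 5 (s1): strand 1 crosses over strand 2. Perm now: [2 1 3]
Gen 6 (s1^-1): strand 2 crosses under strand 1. Perm now: [1 2 3]
Gen 7 (s1^-1): strand 1 crosses under strand 2. Perm now: [2 1 3]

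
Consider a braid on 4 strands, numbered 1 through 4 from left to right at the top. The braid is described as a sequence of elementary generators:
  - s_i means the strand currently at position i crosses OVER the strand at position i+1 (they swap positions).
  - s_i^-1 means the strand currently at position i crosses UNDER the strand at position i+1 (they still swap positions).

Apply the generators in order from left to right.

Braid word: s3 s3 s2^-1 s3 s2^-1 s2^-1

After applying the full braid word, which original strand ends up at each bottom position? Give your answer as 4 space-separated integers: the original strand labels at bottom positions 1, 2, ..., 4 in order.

Gen 1 (s3): strand 3 crosses over strand 4. Perm now: [1 2 4 3]
Gen 2 (s3): strand 4 crosses over strand 3. Perm now: [1 2 3 4]
Gen 3 (s2^-1): strand 2 crosses under strand 3. Perm now: [1 3 2 4]
Gen 4 (s3): strand 2 crosses over strand 4. Perm now: [1 3 4 2]
Gen 5 (s2^-1): strand 3 crosses under strand 4. Perm now: [1 4 3 2]
Gen 6 (s2^-1): strand 4 crosses under strand 3. Perm now: [1 3 4 2]

Answer: 1 3 4 2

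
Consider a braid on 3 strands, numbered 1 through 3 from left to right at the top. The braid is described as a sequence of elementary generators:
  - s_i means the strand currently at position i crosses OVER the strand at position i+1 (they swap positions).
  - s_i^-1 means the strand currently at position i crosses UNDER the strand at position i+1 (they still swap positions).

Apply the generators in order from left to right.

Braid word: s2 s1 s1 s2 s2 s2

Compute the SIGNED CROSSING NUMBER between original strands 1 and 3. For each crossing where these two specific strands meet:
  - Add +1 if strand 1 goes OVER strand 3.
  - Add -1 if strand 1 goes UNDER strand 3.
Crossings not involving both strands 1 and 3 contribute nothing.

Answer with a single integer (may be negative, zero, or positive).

Answer: 0

Derivation:
Gen 1: crossing 2x3. Both 1&3? no. Sum: 0
Gen 2: 1 over 3. Both 1&3? yes. Contrib: +1. Sum: 1
Gen 3: 3 over 1. Both 1&3? yes. Contrib: -1. Sum: 0
Gen 4: crossing 3x2. Both 1&3? no. Sum: 0
Gen 5: crossing 2x3. Both 1&3? no. Sum: 0
Gen 6: crossing 3x2. Both 1&3? no. Sum: 0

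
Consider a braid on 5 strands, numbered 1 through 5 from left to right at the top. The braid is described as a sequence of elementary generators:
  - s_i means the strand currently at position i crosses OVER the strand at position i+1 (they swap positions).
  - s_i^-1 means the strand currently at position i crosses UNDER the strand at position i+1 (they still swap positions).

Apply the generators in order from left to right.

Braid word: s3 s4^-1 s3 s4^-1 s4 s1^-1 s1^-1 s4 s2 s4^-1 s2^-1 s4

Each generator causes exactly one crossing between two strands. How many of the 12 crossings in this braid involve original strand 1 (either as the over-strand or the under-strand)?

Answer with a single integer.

Gen 1: crossing 3x4. Involves strand 1? no. Count so far: 0
Gen 2: crossing 3x5. Involves strand 1? no. Count so far: 0
Gen 3: crossing 4x5. Involves strand 1? no. Count so far: 0
Gen 4: crossing 4x3. Involves strand 1? no. Count so far: 0
Gen 5: crossing 3x4. Involves strand 1? no. Count so far: 0
Gen 6: crossing 1x2. Involves strand 1? yes. Count so far: 1
Gen 7: crossing 2x1. Involves strand 1? yes. Count so far: 2
Gen 8: crossing 4x3. Involves strand 1? no. Count so far: 2
Gen 9: crossing 2x5. Involves strand 1? no. Count so far: 2
Gen 10: crossing 3x4. Involves strand 1? no. Count so far: 2
Gen 11: crossing 5x2. Involves strand 1? no. Count so far: 2
Gen 12: crossing 4x3. Involves strand 1? no. Count so far: 2

Answer: 2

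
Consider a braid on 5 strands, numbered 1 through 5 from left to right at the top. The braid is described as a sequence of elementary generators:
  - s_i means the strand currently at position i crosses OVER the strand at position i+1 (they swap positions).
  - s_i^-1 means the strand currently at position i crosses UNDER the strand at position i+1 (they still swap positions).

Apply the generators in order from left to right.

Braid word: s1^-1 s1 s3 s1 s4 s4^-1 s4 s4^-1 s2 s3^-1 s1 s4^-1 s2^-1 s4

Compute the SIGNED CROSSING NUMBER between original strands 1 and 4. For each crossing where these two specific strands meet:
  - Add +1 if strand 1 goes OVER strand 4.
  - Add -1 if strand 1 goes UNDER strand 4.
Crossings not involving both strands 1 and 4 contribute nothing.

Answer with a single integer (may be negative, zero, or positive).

Answer: 1

Derivation:
Gen 1: crossing 1x2. Both 1&4? no. Sum: 0
Gen 2: crossing 2x1. Both 1&4? no. Sum: 0
Gen 3: crossing 3x4. Both 1&4? no. Sum: 0
Gen 4: crossing 1x2. Both 1&4? no. Sum: 0
Gen 5: crossing 3x5. Both 1&4? no. Sum: 0
Gen 6: crossing 5x3. Both 1&4? no. Sum: 0
Gen 7: crossing 3x5. Both 1&4? no. Sum: 0
Gen 8: crossing 5x3. Both 1&4? no. Sum: 0
Gen 9: 1 over 4. Both 1&4? yes. Contrib: +1. Sum: 1
Gen 10: crossing 1x3. Both 1&4? no. Sum: 1
Gen 11: crossing 2x4. Both 1&4? no. Sum: 1
Gen 12: crossing 1x5. Both 1&4? no. Sum: 1
Gen 13: crossing 2x3. Both 1&4? no. Sum: 1
Gen 14: crossing 5x1. Both 1&4? no. Sum: 1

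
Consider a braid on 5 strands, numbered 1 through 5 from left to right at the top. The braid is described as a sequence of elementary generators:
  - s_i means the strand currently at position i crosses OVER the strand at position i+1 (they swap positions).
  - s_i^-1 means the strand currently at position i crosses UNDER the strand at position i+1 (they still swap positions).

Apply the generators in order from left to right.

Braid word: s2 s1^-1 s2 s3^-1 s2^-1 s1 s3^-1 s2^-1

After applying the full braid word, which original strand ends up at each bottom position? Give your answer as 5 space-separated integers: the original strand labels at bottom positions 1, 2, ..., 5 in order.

Gen 1 (s2): strand 2 crosses over strand 3. Perm now: [1 3 2 4 5]
Gen 2 (s1^-1): strand 1 crosses under strand 3. Perm now: [3 1 2 4 5]
Gen 3 (s2): strand 1 crosses over strand 2. Perm now: [3 2 1 4 5]
Gen 4 (s3^-1): strand 1 crosses under strand 4. Perm now: [3 2 4 1 5]
Gen 5 (s2^-1): strand 2 crosses under strand 4. Perm now: [3 4 2 1 5]
Gen 6 (s1): strand 3 crosses over strand 4. Perm now: [4 3 2 1 5]
Gen 7 (s3^-1): strand 2 crosses under strand 1. Perm now: [4 3 1 2 5]
Gen 8 (s2^-1): strand 3 crosses under strand 1. Perm now: [4 1 3 2 5]

Answer: 4 1 3 2 5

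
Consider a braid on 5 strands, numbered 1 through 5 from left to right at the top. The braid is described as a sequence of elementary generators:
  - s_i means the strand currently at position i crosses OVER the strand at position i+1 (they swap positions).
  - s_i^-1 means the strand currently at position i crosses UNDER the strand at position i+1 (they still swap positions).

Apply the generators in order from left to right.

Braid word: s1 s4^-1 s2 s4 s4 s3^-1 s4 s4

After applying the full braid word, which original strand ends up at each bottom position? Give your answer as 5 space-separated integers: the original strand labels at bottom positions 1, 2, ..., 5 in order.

Answer: 2 3 5 1 4

Derivation:
Gen 1 (s1): strand 1 crosses over strand 2. Perm now: [2 1 3 4 5]
Gen 2 (s4^-1): strand 4 crosses under strand 5. Perm now: [2 1 3 5 4]
Gen 3 (s2): strand 1 crosses over strand 3. Perm now: [2 3 1 5 4]
Gen 4 (s4): strand 5 crosses over strand 4. Perm now: [2 3 1 4 5]
Gen 5 (s4): strand 4 crosses over strand 5. Perm now: [2 3 1 5 4]
Gen 6 (s3^-1): strand 1 crosses under strand 5. Perm now: [2 3 5 1 4]
Gen 7 (s4): strand 1 crosses over strand 4. Perm now: [2 3 5 4 1]
Gen 8 (s4): strand 4 crosses over strand 1. Perm now: [2 3 5 1 4]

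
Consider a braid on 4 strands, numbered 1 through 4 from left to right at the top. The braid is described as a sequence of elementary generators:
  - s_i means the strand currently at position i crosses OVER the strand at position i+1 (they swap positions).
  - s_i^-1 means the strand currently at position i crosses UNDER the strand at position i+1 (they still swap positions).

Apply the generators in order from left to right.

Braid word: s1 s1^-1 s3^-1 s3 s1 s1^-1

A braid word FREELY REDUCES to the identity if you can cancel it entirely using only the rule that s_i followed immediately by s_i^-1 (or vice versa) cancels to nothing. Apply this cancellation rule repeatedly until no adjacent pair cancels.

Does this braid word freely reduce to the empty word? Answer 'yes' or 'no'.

Gen 1 (s1): push. Stack: [s1]
Gen 2 (s1^-1): cancels prior s1. Stack: []
Gen 3 (s3^-1): push. Stack: [s3^-1]
Gen 4 (s3): cancels prior s3^-1. Stack: []
Gen 5 (s1): push. Stack: [s1]
Gen 6 (s1^-1): cancels prior s1. Stack: []
Reduced word: (empty)

Answer: yes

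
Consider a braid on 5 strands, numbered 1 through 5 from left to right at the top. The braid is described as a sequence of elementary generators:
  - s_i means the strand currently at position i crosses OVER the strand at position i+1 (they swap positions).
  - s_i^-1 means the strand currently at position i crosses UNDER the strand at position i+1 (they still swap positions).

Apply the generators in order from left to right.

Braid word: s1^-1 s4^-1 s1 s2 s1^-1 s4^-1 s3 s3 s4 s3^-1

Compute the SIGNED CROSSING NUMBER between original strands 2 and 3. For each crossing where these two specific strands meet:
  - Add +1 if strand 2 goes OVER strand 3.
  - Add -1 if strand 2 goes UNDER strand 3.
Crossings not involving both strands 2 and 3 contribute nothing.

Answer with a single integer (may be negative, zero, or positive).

Gen 1: crossing 1x2. Both 2&3? no. Sum: 0
Gen 2: crossing 4x5. Both 2&3? no. Sum: 0
Gen 3: crossing 2x1. Both 2&3? no. Sum: 0
Gen 4: 2 over 3. Both 2&3? yes. Contrib: +1. Sum: 1
Gen 5: crossing 1x3. Both 2&3? no. Sum: 1
Gen 6: crossing 5x4. Both 2&3? no. Sum: 1
Gen 7: crossing 2x4. Both 2&3? no. Sum: 1
Gen 8: crossing 4x2. Both 2&3? no. Sum: 1
Gen 9: crossing 4x5. Both 2&3? no. Sum: 1
Gen 10: crossing 2x5. Both 2&3? no. Sum: 1

Answer: 1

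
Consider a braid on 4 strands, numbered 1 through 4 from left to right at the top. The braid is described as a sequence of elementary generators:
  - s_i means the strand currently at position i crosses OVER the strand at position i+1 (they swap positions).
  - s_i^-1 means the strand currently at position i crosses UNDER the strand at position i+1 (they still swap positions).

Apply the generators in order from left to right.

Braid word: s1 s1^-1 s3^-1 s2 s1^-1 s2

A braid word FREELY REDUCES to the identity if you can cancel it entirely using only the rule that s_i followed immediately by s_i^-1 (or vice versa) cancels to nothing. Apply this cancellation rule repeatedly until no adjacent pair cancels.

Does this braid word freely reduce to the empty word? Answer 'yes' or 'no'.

Answer: no

Derivation:
Gen 1 (s1): push. Stack: [s1]
Gen 2 (s1^-1): cancels prior s1. Stack: []
Gen 3 (s3^-1): push. Stack: [s3^-1]
Gen 4 (s2): push. Stack: [s3^-1 s2]
Gen 5 (s1^-1): push. Stack: [s3^-1 s2 s1^-1]
Gen 6 (s2): push. Stack: [s3^-1 s2 s1^-1 s2]
Reduced word: s3^-1 s2 s1^-1 s2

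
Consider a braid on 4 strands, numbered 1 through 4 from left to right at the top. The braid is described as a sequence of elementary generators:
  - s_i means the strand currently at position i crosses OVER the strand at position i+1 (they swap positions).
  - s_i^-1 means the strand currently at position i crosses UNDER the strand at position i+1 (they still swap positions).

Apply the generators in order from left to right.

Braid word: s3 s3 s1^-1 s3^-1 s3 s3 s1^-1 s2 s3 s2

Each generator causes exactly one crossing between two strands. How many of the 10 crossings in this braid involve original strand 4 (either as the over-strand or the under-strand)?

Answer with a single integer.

Answer: 7

Derivation:
Gen 1: crossing 3x4. Involves strand 4? yes. Count so far: 1
Gen 2: crossing 4x3. Involves strand 4? yes. Count so far: 2
Gen 3: crossing 1x2. Involves strand 4? no. Count so far: 2
Gen 4: crossing 3x4. Involves strand 4? yes. Count so far: 3
Gen 5: crossing 4x3. Involves strand 4? yes. Count so far: 4
Gen 6: crossing 3x4. Involves strand 4? yes. Count so far: 5
Gen 7: crossing 2x1. Involves strand 4? no. Count so far: 5
Gen 8: crossing 2x4. Involves strand 4? yes. Count so far: 6
Gen 9: crossing 2x3. Involves strand 4? no. Count so far: 6
Gen 10: crossing 4x3. Involves strand 4? yes. Count so far: 7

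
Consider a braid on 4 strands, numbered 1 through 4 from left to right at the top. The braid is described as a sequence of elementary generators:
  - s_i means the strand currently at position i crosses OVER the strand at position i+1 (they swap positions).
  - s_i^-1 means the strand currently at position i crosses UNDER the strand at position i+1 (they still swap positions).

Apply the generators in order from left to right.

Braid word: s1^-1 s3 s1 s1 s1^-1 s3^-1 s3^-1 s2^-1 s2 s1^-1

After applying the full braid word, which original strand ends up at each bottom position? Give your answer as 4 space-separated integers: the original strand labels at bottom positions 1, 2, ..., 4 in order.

Gen 1 (s1^-1): strand 1 crosses under strand 2. Perm now: [2 1 3 4]
Gen 2 (s3): strand 3 crosses over strand 4. Perm now: [2 1 4 3]
Gen 3 (s1): strand 2 crosses over strand 1. Perm now: [1 2 4 3]
Gen 4 (s1): strand 1 crosses over strand 2. Perm now: [2 1 4 3]
Gen 5 (s1^-1): strand 2 crosses under strand 1. Perm now: [1 2 4 3]
Gen 6 (s3^-1): strand 4 crosses under strand 3. Perm now: [1 2 3 4]
Gen 7 (s3^-1): strand 3 crosses under strand 4. Perm now: [1 2 4 3]
Gen 8 (s2^-1): strand 2 crosses under strand 4. Perm now: [1 4 2 3]
Gen 9 (s2): strand 4 crosses over strand 2. Perm now: [1 2 4 3]
Gen 10 (s1^-1): strand 1 crosses under strand 2. Perm now: [2 1 4 3]

Answer: 2 1 4 3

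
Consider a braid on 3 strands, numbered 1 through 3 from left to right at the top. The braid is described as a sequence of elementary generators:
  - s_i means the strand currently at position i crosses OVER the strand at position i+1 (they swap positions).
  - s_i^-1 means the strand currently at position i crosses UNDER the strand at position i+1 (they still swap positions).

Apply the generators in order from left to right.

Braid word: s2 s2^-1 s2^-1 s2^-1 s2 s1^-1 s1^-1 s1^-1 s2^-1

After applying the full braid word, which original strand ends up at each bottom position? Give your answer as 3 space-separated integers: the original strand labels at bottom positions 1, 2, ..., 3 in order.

Answer: 3 2 1

Derivation:
Gen 1 (s2): strand 2 crosses over strand 3. Perm now: [1 3 2]
Gen 2 (s2^-1): strand 3 crosses under strand 2. Perm now: [1 2 3]
Gen 3 (s2^-1): strand 2 crosses under strand 3. Perm now: [1 3 2]
Gen 4 (s2^-1): strand 3 crosses under strand 2. Perm now: [1 2 3]
Gen 5 (s2): strand 2 crosses over strand 3. Perm now: [1 3 2]
Gen 6 (s1^-1): strand 1 crosses under strand 3. Perm now: [3 1 2]
Gen 7 (s1^-1): strand 3 crosses under strand 1. Perm now: [1 3 2]
Gen 8 (s1^-1): strand 1 crosses under strand 3. Perm now: [3 1 2]
Gen 9 (s2^-1): strand 1 crosses under strand 2. Perm now: [3 2 1]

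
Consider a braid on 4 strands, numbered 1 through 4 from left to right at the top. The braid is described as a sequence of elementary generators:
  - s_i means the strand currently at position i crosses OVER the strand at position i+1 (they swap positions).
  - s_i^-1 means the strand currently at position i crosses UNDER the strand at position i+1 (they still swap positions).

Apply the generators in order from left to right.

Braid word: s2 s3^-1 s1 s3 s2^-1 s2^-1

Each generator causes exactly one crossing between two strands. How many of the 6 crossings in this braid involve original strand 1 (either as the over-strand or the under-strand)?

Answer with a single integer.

Answer: 3

Derivation:
Gen 1: crossing 2x3. Involves strand 1? no. Count so far: 0
Gen 2: crossing 2x4. Involves strand 1? no. Count so far: 0
Gen 3: crossing 1x3. Involves strand 1? yes. Count so far: 1
Gen 4: crossing 4x2. Involves strand 1? no. Count so far: 1
Gen 5: crossing 1x2. Involves strand 1? yes. Count so far: 2
Gen 6: crossing 2x1. Involves strand 1? yes. Count so far: 3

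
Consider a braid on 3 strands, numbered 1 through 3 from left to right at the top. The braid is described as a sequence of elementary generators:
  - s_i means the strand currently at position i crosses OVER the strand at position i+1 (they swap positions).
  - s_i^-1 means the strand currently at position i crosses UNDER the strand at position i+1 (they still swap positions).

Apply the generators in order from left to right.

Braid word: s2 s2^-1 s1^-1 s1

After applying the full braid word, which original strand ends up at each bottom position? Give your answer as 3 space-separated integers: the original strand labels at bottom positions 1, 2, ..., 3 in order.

Gen 1 (s2): strand 2 crosses over strand 3. Perm now: [1 3 2]
Gen 2 (s2^-1): strand 3 crosses under strand 2. Perm now: [1 2 3]
Gen 3 (s1^-1): strand 1 crosses under strand 2. Perm now: [2 1 3]
Gen 4 (s1): strand 2 crosses over strand 1. Perm now: [1 2 3]

Answer: 1 2 3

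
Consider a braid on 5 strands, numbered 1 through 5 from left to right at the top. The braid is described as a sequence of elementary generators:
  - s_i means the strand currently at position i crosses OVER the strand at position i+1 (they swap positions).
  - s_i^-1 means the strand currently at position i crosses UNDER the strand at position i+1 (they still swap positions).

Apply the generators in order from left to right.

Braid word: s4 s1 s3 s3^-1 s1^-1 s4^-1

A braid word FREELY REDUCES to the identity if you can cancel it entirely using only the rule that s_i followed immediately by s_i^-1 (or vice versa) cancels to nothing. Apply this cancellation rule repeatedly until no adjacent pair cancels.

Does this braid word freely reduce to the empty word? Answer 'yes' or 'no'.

Gen 1 (s4): push. Stack: [s4]
Gen 2 (s1): push. Stack: [s4 s1]
Gen 3 (s3): push. Stack: [s4 s1 s3]
Gen 4 (s3^-1): cancels prior s3. Stack: [s4 s1]
Gen 5 (s1^-1): cancels prior s1. Stack: [s4]
Gen 6 (s4^-1): cancels prior s4. Stack: []
Reduced word: (empty)

Answer: yes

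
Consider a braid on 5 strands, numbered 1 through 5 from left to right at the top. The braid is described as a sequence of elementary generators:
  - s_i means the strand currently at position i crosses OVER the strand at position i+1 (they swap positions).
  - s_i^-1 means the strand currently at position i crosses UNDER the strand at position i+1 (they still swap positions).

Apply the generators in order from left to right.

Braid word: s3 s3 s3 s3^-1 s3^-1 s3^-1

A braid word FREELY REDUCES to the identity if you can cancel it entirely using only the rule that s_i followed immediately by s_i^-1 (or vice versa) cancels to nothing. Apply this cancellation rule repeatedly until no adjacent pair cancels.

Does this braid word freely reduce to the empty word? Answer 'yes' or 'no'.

Answer: yes

Derivation:
Gen 1 (s3): push. Stack: [s3]
Gen 2 (s3): push. Stack: [s3 s3]
Gen 3 (s3): push. Stack: [s3 s3 s3]
Gen 4 (s3^-1): cancels prior s3. Stack: [s3 s3]
Gen 5 (s3^-1): cancels prior s3. Stack: [s3]
Gen 6 (s3^-1): cancels prior s3. Stack: []
Reduced word: (empty)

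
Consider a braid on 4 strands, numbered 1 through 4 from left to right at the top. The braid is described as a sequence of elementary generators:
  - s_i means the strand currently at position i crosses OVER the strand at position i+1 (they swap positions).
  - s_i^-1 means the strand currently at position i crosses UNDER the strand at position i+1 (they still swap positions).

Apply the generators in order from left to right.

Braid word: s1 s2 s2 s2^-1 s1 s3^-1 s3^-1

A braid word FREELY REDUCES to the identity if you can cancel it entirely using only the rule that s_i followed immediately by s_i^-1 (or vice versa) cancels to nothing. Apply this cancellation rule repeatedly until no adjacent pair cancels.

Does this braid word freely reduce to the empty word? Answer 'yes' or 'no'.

Answer: no

Derivation:
Gen 1 (s1): push. Stack: [s1]
Gen 2 (s2): push. Stack: [s1 s2]
Gen 3 (s2): push. Stack: [s1 s2 s2]
Gen 4 (s2^-1): cancels prior s2. Stack: [s1 s2]
Gen 5 (s1): push. Stack: [s1 s2 s1]
Gen 6 (s3^-1): push. Stack: [s1 s2 s1 s3^-1]
Gen 7 (s3^-1): push. Stack: [s1 s2 s1 s3^-1 s3^-1]
Reduced word: s1 s2 s1 s3^-1 s3^-1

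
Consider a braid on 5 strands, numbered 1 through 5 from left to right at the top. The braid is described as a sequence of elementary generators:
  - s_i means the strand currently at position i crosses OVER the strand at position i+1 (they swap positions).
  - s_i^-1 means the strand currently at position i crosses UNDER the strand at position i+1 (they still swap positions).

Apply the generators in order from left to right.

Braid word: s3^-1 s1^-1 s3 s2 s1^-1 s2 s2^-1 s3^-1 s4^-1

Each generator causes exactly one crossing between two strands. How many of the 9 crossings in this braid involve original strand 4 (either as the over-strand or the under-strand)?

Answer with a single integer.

Gen 1: crossing 3x4. Involves strand 4? yes. Count so far: 1
Gen 2: crossing 1x2. Involves strand 4? no. Count so far: 1
Gen 3: crossing 4x3. Involves strand 4? yes. Count so far: 2
Gen 4: crossing 1x3. Involves strand 4? no. Count so far: 2
Gen 5: crossing 2x3. Involves strand 4? no. Count so far: 2
Gen 6: crossing 2x1. Involves strand 4? no. Count so far: 2
Gen 7: crossing 1x2. Involves strand 4? no. Count so far: 2
Gen 8: crossing 1x4. Involves strand 4? yes. Count so far: 3
Gen 9: crossing 1x5. Involves strand 4? no. Count so far: 3

Answer: 3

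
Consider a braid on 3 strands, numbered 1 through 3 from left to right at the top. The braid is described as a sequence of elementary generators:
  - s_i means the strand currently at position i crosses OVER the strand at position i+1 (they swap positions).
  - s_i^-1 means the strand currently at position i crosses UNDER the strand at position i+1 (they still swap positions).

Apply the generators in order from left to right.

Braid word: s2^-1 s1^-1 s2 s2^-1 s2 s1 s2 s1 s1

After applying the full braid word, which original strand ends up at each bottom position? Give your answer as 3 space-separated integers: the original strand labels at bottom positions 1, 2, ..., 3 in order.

Gen 1 (s2^-1): strand 2 crosses under strand 3. Perm now: [1 3 2]
Gen 2 (s1^-1): strand 1 crosses under strand 3. Perm now: [3 1 2]
Gen 3 (s2): strand 1 crosses over strand 2. Perm now: [3 2 1]
Gen 4 (s2^-1): strand 2 crosses under strand 1. Perm now: [3 1 2]
Gen 5 (s2): strand 1 crosses over strand 2. Perm now: [3 2 1]
Gen 6 (s1): strand 3 crosses over strand 2. Perm now: [2 3 1]
Gen 7 (s2): strand 3 crosses over strand 1. Perm now: [2 1 3]
Gen 8 (s1): strand 2 crosses over strand 1. Perm now: [1 2 3]
Gen 9 (s1): strand 1 crosses over strand 2. Perm now: [2 1 3]

Answer: 2 1 3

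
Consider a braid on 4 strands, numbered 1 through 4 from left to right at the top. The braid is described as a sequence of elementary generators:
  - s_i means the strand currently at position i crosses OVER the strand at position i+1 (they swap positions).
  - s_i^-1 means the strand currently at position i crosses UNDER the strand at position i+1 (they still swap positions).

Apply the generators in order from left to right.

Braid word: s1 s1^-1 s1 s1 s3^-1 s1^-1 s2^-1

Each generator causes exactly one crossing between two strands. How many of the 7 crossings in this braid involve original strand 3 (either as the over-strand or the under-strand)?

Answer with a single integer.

Gen 1: crossing 1x2. Involves strand 3? no. Count so far: 0
Gen 2: crossing 2x1. Involves strand 3? no. Count so far: 0
Gen 3: crossing 1x2. Involves strand 3? no. Count so far: 0
Gen 4: crossing 2x1. Involves strand 3? no. Count so far: 0
Gen 5: crossing 3x4. Involves strand 3? yes. Count so far: 1
Gen 6: crossing 1x2. Involves strand 3? no. Count so far: 1
Gen 7: crossing 1x4. Involves strand 3? no. Count so far: 1

Answer: 1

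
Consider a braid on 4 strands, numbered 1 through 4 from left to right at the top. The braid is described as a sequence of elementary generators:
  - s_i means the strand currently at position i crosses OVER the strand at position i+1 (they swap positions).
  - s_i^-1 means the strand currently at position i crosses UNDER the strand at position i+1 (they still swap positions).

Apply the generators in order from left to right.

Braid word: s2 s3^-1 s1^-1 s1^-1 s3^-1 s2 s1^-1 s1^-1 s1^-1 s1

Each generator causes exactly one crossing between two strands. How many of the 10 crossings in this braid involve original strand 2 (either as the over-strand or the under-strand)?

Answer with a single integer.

Answer: 8

Derivation:
Gen 1: crossing 2x3. Involves strand 2? yes. Count so far: 1
Gen 2: crossing 2x4. Involves strand 2? yes. Count so far: 2
Gen 3: crossing 1x3. Involves strand 2? no. Count so far: 2
Gen 4: crossing 3x1. Involves strand 2? no. Count so far: 2
Gen 5: crossing 4x2. Involves strand 2? yes. Count so far: 3
Gen 6: crossing 3x2. Involves strand 2? yes. Count so far: 4
Gen 7: crossing 1x2. Involves strand 2? yes. Count so far: 5
Gen 8: crossing 2x1. Involves strand 2? yes. Count so far: 6
Gen 9: crossing 1x2. Involves strand 2? yes. Count so far: 7
Gen 10: crossing 2x1. Involves strand 2? yes. Count so far: 8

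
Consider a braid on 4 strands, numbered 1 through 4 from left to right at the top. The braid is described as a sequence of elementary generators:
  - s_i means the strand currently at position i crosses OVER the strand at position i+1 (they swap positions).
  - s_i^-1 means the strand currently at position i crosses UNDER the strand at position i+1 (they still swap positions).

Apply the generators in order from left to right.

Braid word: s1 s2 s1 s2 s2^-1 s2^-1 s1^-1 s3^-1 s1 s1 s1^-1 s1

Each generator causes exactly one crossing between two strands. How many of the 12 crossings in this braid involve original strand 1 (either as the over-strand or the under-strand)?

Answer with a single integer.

Answer: 10

Derivation:
Gen 1: crossing 1x2. Involves strand 1? yes. Count so far: 1
Gen 2: crossing 1x3. Involves strand 1? yes. Count so far: 2
Gen 3: crossing 2x3. Involves strand 1? no. Count so far: 2
Gen 4: crossing 2x1. Involves strand 1? yes. Count so far: 3
Gen 5: crossing 1x2. Involves strand 1? yes. Count so far: 4
Gen 6: crossing 2x1. Involves strand 1? yes. Count so far: 5
Gen 7: crossing 3x1. Involves strand 1? yes. Count so far: 6
Gen 8: crossing 2x4. Involves strand 1? no. Count so far: 6
Gen 9: crossing 1x3. Involves strand 1? yes. Count so far: 7
Gen 10: crossing 3x1. Involves strand 1? yes. Count so far: 8
Gen 11: crossing 1x3. Involves strand 1? yes. Count so far: 9
Gen 12: crossing 3x1. Involves strand 1? yes. Count so far: 10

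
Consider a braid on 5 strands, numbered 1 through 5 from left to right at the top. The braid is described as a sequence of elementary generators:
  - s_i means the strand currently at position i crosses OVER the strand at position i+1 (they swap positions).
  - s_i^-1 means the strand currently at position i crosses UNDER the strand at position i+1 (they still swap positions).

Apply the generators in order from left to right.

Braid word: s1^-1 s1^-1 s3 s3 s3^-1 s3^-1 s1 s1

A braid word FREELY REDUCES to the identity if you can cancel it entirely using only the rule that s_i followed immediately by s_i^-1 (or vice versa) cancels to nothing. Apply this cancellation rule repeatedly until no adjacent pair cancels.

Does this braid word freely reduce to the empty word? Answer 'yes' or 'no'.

Answer: yes

Derivation:
Gen 1 (s1^-1): push. Stack: [s1^-1]
Gen 2 (s1^-1): push. Stack: [s1^-1 s1^-1]
Gen 3 (s3): push. Stack: [s1^-1 s1^-1 s3]
Gen 4 (s3): push. Stack: [s1^-1 s1^-1 s3 s3]
Gen 5 (s3^-1): cancels prior s3. Stack: [s1^-1 s1^-1 s3]
Gen 6 (s3^-1): cancels prior s3. Stack: [s1^-1 s1^-1]
Gen 7 (s1): cancels prior s1^-1. Stack: [s1^-1]
Gen 8 (s1): cancels prior s1^-1. Stack: []
Reduced word: (empty)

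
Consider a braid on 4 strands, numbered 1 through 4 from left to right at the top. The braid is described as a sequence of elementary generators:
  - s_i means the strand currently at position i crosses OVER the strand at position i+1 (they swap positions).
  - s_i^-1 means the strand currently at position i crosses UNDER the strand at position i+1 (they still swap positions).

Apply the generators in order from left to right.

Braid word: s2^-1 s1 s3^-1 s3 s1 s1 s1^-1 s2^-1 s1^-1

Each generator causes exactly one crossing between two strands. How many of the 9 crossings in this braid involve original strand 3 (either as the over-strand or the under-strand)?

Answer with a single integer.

Gen 1: crossing 2x3. Involves strand 3? yes. Count so far: 1
Gen 2: crossing 1x3. Involves strand 3? yes. Count so far: 2
Gen 3: crossing 2x4. Involves strand 3? no. Count so far: 2
Gen 4: crossing 4x2. Involves strand 3? no. Count so far: 2
Gen 5: crossing 3x1. Involves strand 3? yes. Count so far: 3
Gen 6: crossing 1x3. Involves strand 3? yes. Count so far: 4
Gen 7: crossing 3x1. Involves strand 3? yes. Count so far: 5
Gen 8: crossing 3x2. Involves strand 3? yes. Count so far: 6
Gen 9: crossing 1x2. Involves strand 3? no. Count so far: 6

Answer: 6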